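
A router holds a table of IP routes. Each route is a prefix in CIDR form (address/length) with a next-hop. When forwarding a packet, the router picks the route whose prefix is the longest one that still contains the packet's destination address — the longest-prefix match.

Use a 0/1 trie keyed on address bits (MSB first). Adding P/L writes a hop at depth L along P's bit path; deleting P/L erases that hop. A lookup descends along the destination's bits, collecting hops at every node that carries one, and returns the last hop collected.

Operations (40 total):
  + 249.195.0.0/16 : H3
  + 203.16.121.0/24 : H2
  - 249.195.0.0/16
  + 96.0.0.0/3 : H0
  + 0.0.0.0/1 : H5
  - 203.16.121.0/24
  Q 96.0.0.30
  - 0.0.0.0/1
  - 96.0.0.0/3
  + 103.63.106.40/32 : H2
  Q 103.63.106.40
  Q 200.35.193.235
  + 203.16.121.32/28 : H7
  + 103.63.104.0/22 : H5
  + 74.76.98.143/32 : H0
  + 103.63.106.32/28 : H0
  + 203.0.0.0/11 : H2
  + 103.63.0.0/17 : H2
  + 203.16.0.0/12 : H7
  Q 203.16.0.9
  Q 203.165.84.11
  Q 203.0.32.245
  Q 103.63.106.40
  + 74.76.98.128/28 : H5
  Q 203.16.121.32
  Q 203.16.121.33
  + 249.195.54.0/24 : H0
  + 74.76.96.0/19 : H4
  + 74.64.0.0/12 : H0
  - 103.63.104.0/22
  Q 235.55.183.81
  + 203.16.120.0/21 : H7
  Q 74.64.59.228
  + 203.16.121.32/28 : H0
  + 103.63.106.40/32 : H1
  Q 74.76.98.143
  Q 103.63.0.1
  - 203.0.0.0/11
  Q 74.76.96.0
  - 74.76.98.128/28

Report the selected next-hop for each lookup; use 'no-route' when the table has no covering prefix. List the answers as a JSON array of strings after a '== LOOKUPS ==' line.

Process each operation:
  add 249.195.0.0/16 -> H3 at depth 16
  add 203.16.121.0/24 -> H2 at depth 24
  - 249.195.0.0/16 clear@16
  add 96.0.0.0/3 -> H0 at depth 3
  add 0.0.0.0/1 -> H5 at depth 1
  - 203.16.121.0/24 clear@24
  ? 96.0.0.30  path d0:-→d1:H5→d2:-→d3:H0  best=H0
  - 0.0.0.0/1 clear@1
  - 96.0.0.0/3 clear@3
  add 103.63.106.40/32 -> H2 at depth 32
  ? 103.63.106.40  path d0:-→d1:-→d2:-→d3:-→d4:-→d5:-→d6:-→d7:-→d8:-→d9:-→d10:-→d11:-→d12:-→d13:-→d14:-→d15:-→d16:-→d17:-→d18:-→d19:-→d20:-→d21:-→d22:-→d23:-→d24:-→d25:-→d26:-→d27:-→d28:-→d29:-→d30:-→d31:-→d32:H2  best=H2
  ? 200.35.193.235  path d0:-→d1:-→d2:-→d3:-→d4:-→d5:-→d6:-  best=no-route
  add 203.16.121.32/28 -> H7 at depth 28
  add 103.63.104.0/22 -> H5 at depth 22
  add 74.76.98.143/32 -> H0 at depth 32
  add 103.63.106.32/28 -> H0 at depth 28
  add 203.0.0.0/11 -> H2 at depth 11
  add 103.63.0.0/17 -> H2 at depth 17
  add 203.16.0.0/12 -> H7 at depth 12
  ? 203.16.0.9  path d0:-→d1:-→d2:-→d3:-→d4:-→d5:-→d6:-→d7:-→d8:-→d9:-→d10:-→d11:H2→d12:H7→d13:-→d14:-→d15:-→d16:-→d17:-  best=H7
  ? 203.165.84.11  path d0:-→d1:-→d2:-→d3:-→d4:-→d5:-→d6:-→d7:-→d8:-  best=no-route
  ? 203.0.32.245  path d0:-→d1:-→d2:-→d3:-→d4:-→d5:-→d6:-→d7:-→d8:-→d9:-→d10:-→d11:H2  best=H2
  ? 103.63.106.40  path d0:-→d1:-→d2:-→d3:-→d4:-→d5:-→d6:-→d7:-→d8:-→d9:-→d10:-→d11:-→d12:-→d13:-→d14:-→d15:-→d16:-→d17:H2→d18:-→d19:-→d20:-→d21:-→d22:H5→d23:-→d24:-→d25:-→d26:-→d27:-→d28:H0→d29:-→d30:-→d31:-→d32:H2  best=H2
  add 74.76.98.128/28 -> H5 at depth 28
  ? 203.16.121.32  path d0:-→d1:-→d2:-→d3:-→d4:-→d5:-→d6:-→d7:-→d8:-→d9:-→d10:-→d11:H2→d12:H7→d13:-→d14:-→d15:-→d16:-→d17:-→d18:-→d19:-→d20:-→d21:-→d22:-→d23:-→d24:-→d25:-→d26:-→d27:-→d28:H7  best=H7
  ? 203.16.121.33  path d0:-→d1:-→d2:-→d3:-→d4:-→d5:-→d6:-→d7:-→d8:-→d9:-→d10:-→d11:H2→d12:H7→d13:-→d14:-→d15:-→d16:-→d17:-→d18:-→d19:-→d20:-→d21:-→d22:-→d23:-→d24:-→d25:-→d26:-→d27:-→d28:H7  best=H7
  add 249.195.54.0/24 -> H0 at depth 24
  add 74.76.96.0/19 -> H4 at depth 19
  add 74.64.0.0/12 -> H0 at depth 12
  - 103.63.104.0/22 clear@22
  ? 235.55.183.81  path d0:-→d1:-→d2:-→d3:-  best=no-route
  add 203.16.120.0/21 -> H7 at depth 21
  ? 74.64.59.228  path d0:-→d1:-→d2:-→d3:-→d4:-→d5:-→d6:-→d7:-→d8:-→d9:-→d10:-→d11:-→d12:H0  best=H0
  add 203.16.121.32/28 -> H0 at depth 28
  add 103.63.106.40/32 -> H1 at depth 32
  ? 74.76.98.143  path d0:-→d1:-→d2:-→d3:-→d4:-→d5:-→d6:-→d7:-→d8:-→d9:-→d10:-→d11:-→d12:H0→d13:-→d14:-→d15:-→d16:-→d17:-→d18:-→d19:H4→d20:-→d21:-→d22:-→d23:-→d24:-→d25:-→d26:-→d27:-→d28:H5→d29:-→d30:-→d31:-→d32:H0  best=H0
  ? 103.63.0.1  path d0:-→d1:-→d2:-→d3:-→d4:-→d5:-→d6:-→d7:-→d8:-→d9:-→d10:-→d11:-→d12:-→d13:-→d14:-→d15:-→d16:-→d17:H2  best=H2
  - 203.0.0.0/11 clear@11
  ? 74.76.96.0  path d0:-→d1:-→d2:-→d3:-→d4:-→d5:-→d6:-→d7:-→d8:-→d9:-→d10:-→d11:-→d12:H0→d13:-→d14:-→d15:-→d16:-→d17:-→d18:-→d19:H4→d20:-→d21:-→d22:-  best=H4
  - 74.76.98.128/28 clear@28

== LOOKUPS ==
["H0","H2","no-route","H7","no-route","H2","H2","H7","H7","no-route","H0","H0","H2","H4"]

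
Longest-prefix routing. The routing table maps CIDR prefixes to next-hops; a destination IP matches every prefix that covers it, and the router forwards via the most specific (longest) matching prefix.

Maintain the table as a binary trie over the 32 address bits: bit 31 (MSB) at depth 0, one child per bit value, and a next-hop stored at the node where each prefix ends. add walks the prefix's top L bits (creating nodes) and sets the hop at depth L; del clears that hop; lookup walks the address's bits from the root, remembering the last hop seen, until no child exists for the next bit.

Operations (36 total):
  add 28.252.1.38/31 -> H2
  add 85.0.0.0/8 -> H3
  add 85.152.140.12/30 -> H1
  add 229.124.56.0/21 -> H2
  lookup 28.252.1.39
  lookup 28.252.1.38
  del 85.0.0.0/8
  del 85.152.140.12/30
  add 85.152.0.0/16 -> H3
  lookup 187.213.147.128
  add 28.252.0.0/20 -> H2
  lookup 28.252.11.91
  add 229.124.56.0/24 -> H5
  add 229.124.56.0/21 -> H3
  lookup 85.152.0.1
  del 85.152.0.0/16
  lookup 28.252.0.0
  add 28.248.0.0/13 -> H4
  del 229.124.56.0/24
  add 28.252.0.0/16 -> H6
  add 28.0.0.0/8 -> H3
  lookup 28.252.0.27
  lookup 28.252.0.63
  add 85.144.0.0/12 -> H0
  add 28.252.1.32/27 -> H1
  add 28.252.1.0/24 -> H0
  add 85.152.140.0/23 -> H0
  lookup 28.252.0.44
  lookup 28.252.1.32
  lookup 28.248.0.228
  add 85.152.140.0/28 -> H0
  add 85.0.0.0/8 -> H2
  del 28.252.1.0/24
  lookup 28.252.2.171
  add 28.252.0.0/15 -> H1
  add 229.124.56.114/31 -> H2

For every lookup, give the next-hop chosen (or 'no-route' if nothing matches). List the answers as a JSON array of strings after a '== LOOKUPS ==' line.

Trace:
  + 28.252.1.38/31 (H2) depth=31
  + 85.0.0.0/8 (H3) depth=8
  + 85.152.140.12/30 (H1) depth=30
  + 229.124.56.0/21 (H2) depth=21
  Q 28.252.1.39: descend 0001110011111100000000010010011 ; hops seen [H2] ; pick H2
  Q 28.252.1.38: descend 0001110011111100000000010010011 ; hops seen [H2] ; pick H2
  del 85.0.0.0/8 (clear depth 8)
  del 85.152.140.12/30 (clear depth 30)
  + 85.152.0.0/16 (H3) depth=16
  Q 187.213.147.128: descend 1 ; hops seen [∅] ; pick no-route
  + 28.252.0.0/20 (H2) depth=20
  Q 28.252.11.91: descend 00011100111111000000 ; hops seen [H2] ; pick H2
  + 229.124.56.0/24 (H5) depth=24
  + 229.124.56.0/21 (H3) depth=21
  Q 85.152.0.1: descend 0101010110011000 ; hops seen [H3] ; pick H3
  del 85.152.0.0/16 (clear depth 16)
  Q 28.252.0.0: descend 00011100111111000000000 ; hops seen [H2] ; pick H2
  + 28.248.0.0/13 (H4) depth=13
  del 229.124.56.0/24 (clear depth 24)
  + 28.252.0.0/16 (H6) depth=16
  + 28.0.0.0/8 (H3) depth=8
  Q 28.252.0.27: descend 00011100111111000000000 ; hops seen [H3,H4,H6,H2] ; pick H2
  Q 28.252.0.63: descend 00011100111111000000000 ; hops seen [H3,H4,H6,H2] ; pick H2
  + 85.144.0.0/12 (H0) depth=12
  + 28.252.1.32/27 (H1) depth=27
  + 28.252.1.0/24 (H0) depth=24
  + 85.152.140.0/23 (H0) depth=23
  Q 28.252.0.44: descend 00011100111111000000000 ; hops seen [H3,H4,H6,H2] ; pick H2
  Q 28.252.1.32: descend 00011100111111000000000100100 ; hops seen [H3,H4,H6,H2,H0,H1] ; pick H1
  Q 28.248.0.228: descend 0001110011111 ; hops seen [H3,H4] ; pick H4
  + 85.152.140.0/28 (H0) depth=28
  + 85.0.0.0/8 (H2) depth=8
  del 28.252.1.0/24 (clear depth 24)
  Q 28.252.2.171: descend 0001110011111100000000 ; hops seen [H3,H4,H6,H2] ; pick H2
  + 28.252.0.0/15 (H1) depth=15
  + 229.124.56.114/31 (H2) depth=31

== LOOKUPS ==
["H2","H2","no-route","H2","H3","H2","H2","H2","H2","H1","H4","H2"]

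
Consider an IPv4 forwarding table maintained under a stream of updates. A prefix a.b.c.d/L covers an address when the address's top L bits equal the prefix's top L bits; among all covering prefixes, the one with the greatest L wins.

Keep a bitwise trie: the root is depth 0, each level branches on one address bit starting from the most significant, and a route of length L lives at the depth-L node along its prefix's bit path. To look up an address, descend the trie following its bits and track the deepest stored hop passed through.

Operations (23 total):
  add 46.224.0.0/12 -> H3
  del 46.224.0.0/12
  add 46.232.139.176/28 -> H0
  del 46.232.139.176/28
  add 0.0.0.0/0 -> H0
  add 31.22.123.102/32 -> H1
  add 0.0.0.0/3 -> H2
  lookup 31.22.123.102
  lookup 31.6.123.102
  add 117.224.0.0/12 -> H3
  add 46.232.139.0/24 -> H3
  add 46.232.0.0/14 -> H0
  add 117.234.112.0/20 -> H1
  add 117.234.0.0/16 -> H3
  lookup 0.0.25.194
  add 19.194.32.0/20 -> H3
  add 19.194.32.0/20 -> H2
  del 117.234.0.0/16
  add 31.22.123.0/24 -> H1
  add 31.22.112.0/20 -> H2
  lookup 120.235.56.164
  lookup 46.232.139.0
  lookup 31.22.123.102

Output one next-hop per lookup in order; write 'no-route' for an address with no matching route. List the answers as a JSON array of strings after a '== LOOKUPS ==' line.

Process each operation:
  add 46.224.0.0/12 -> H3 at depth 12
  - 46.224.0.0/12 clear@12
  add 46.232.139.176/28 -> H0 at depth 28
  - 46.232.139.176/28 clear@28
  add 0.0.0.0/0 -> H0 at depth 0
  add 31.22.123.102/32 -> H1 at depth 32
  add 0.0.0.0/3 -> H2 at depth 3
  lookup 31.22.123.102: bits 00011111000101100111101101100110 walk d0:H0→d1:-→d2:-→d3:H2→d4:-→d5:-→d6:-→d7:-→d8:-→d9:-→d10:-→d11:-→d12:-→d13:-→d14:-→d15:-→d16:-→d17:-→d18:-→d19:-→d20:-→d21:-→d22:-→d23:-→d24:-→d25:-→d26:-→d27:-→d28:-→d29:-→d30:-→d31:-→d32:H1 -> H1
  lookup 31.6.123.102: bits 00011111000 walk d0:H0→d1:-→d2:-→d3:H2→d4:-→d5:-→d6:-→d7:-→d8:-→d9:-→d10:-→d11:- -> H2
  add 117.224.0.0/12 -> H3 at depth 12
  add 46.232.139.0/24 -> H3 at depth 24
  add 46.232.0.0/14 -> H0 at depth 14
  add 117.234.112.0/20 -> H1 at depth 20
  add 117.234.0.0/16 -> H3 at depth 16
  lookup 0.0.25.194: bits 000 walk d0:H0→d1:-→d2:-→d3:H2 -> H2
  add 19.194.32.0/20 -> H3 at depth 20
  add 19.194.32.0/20 -> H2 at depth 20
  - 117.234.0.0/16 clear@16
  add 31.22.123.0/24 -> H1 at depth 24
  add 31.22.112.0/20 -> H2 at depth 20
  lookup 120.235.56.164: bits 0111 walk d0:H0→d1:-→d2:-→d3:-→d4:- -> H0
  lookup 46.232.139.0: bits 001011101110100010001011 walk d0:H0→d1:-→d2:-→d3:-→d4:-→d5:-→d6:-→d7:-→d8:-→d9:-→d10:-→d11:-→d12:-→d13:-→d14:H0→d15:-→d16:-→d17:-→d18:-→d19:-→d20:-→d21:-→d22:-→d23:-→d24:H3 -> H3
  lookup 31.22.123.102: bits 00011111000101100111101101100110 walk d0:H0→d1:-→d2:-→d3:H2→d4:-→d5:-→d6:-→d7:-→d8:-→d9:-→d10:-→d11:-→d12:-→d13:-→d14:-→d15:-→d16:-→d17:-→d18:-→d19:-→d20:H2→d21:-→d22:-→d23:-→d24:H1→d25:-→d26:-→d27:-→d28:-→d29:-→d30:-→d31:-→d32:H1 -> H1

== LOOKUPS ==
["H1","H2","H2","H0","H3","H1"]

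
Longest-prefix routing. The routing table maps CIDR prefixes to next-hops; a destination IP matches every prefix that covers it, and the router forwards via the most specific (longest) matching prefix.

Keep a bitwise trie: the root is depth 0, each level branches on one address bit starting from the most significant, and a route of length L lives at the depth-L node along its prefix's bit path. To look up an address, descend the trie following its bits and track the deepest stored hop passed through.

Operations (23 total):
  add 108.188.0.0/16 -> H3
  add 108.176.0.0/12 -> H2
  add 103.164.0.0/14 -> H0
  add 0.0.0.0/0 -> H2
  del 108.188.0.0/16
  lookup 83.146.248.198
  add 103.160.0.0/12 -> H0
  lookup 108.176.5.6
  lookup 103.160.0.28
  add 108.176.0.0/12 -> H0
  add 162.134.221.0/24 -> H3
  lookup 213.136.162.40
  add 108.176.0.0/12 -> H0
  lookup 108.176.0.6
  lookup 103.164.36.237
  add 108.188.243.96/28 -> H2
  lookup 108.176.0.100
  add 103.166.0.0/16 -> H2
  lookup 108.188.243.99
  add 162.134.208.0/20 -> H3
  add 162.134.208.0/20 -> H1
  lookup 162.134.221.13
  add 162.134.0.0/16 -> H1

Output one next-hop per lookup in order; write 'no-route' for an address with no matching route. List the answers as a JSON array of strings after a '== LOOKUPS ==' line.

Process each operation:
  add 108.188.0.0/16 -> H3 at depth 16
  add 108.176.0.0/12 -> H2 at depth 12
  add 103.164.0.0/14 -> H0 at depth 14
  add 0.0.0.0/0 -> H2 at depth 0
  - 108.188.0.0/16 clear@16
  ? 83.146.248.198  path d0:H2→d1:-→d2:-  best=H2
  add 103.160.0.0/12 -> H0 at depth 12
  ? 108.176.5.6  path d0:H2→d1:-→d2:-→d3:-→d4:-→d5:-→d6:-→d7:-→d8:-→d9:-→d10:-→d11:-→d12:H2  best=H2
  ? 103.160.0.28  path d0:H2→d1:-→d2:-→d3:-→d4:-→d5:-→d6:-→d7:-→d8:-→d9:-→d10:-→d11:-→d12:H0→d13:-  best=H0
  add 108.176.0.0/12 -> H0 at depth 12
  add 162.134.221.0/24 -> H3 at depth 24
  ? 213.136.162.40  path d0:H2→d1:-  best=H2
  add 108.176.0.0/12 -> H0 at depth 12
  ? 108.176.0.6  path d0:H2→d1:-→d2:-→d3:-→d4:-→d5:-→d6:-→d7:-→d8:-→d9:-→d10:-→d11:-→d12:H0  best=H0
  ? 103.164.36.237  path d0:H2→d1:-→d2:-→d3:-→d4:-→d5:-→d6:-→d7:-→d8:-→d9:-→d10:-→d11:-→d12:H0→d13:-→d14:H0  best=H0
  add 108.188.243.96/28 -> H2 at depth 28
  ? 108.176.0.100  path d0:H2→d1:-→d2:-→d3:-→d4:-→d5:-→d6:-→d7:-→d8:-→d9:-→d10:-→d11:-→d12:H0  best=H0
  add 103.166.0.0/16 -> H2 at depth 16
  ? 108.188.243.99  path d0:H2→d1:-→d2:-→d3:-→d4:-→d5:-→d6:-→d7:-→d8:-→d9:-→d10:-→d11:-→d12:H0→d13:-→d14:-→d15:-→d16:-→d17:-→d18:-→d19:-→d20:-→d21:-→d22:-→d23:-→d24:-→d25:-→d26:-→d27:-→d28:H2  best=H2
  add 162.134.208.0/20 -> H3 at depth 20
  add 162.134.208.0/20 -> H1 at depth 20
  ? 162.134.221.13  path d0:H2→d1:-→d2:-→d3:-→d4:-→d5:-→d6:-→d7:-→d8:-→d9:-→d10:-→d11:-→d12:-→d13:-→d14:-→d15:-→d16:-→d17:-→d18:-→d19:-→d20:H1→d21:-→d22:-→d23:-→d24:H3  best=H3
  add 162.134.0.0/16 -> H1 at depth 16

== LOOKUPS ==
["H2","H2","H0","H2","H0","H0","H0","H2","H3"]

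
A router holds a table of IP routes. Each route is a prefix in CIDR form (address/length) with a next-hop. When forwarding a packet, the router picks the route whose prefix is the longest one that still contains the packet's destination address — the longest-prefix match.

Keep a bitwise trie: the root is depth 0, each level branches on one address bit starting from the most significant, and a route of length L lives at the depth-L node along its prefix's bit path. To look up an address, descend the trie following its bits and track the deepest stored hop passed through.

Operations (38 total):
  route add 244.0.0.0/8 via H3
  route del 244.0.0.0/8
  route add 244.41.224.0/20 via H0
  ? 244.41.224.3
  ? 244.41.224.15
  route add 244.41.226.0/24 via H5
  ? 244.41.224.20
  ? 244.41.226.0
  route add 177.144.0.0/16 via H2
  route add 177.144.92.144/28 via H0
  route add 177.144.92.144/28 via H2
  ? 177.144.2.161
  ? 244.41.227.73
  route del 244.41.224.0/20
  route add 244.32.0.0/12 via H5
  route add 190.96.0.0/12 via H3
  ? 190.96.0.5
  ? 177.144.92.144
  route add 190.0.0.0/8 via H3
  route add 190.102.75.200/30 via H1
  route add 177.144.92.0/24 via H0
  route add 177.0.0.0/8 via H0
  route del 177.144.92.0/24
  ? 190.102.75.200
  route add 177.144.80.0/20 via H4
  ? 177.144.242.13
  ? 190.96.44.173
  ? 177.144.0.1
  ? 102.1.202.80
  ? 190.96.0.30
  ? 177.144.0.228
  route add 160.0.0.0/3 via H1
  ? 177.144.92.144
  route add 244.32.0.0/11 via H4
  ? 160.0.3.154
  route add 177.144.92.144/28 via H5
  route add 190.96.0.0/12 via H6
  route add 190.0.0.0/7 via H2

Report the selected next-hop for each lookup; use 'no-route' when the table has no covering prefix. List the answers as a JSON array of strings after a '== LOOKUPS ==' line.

Apply in order:
  + 244.0.0.0/8 (H3) depth=8
  del 244.0.0.0/8 (clear depth 8)
  + 244.41.224.0/20 (H0) depth=20
  Q 244.41.224.3: descend 11110100001010011110 ; hops seen [H0] ; pick H0
  Q 244.41.224.15: descend 11110100001010011110 ; hops seen [H0] ; pick H0
  + 244.41.226.0/24 (H5) depth=24
  Q 244.41.224.20: descend 1111010000101001111000 ; hops seen [H0] ; pick H0
  Q 244.41.226.0: descend 111101000010100111100010 ; hops seen [H0,H5] ; pick H5
  + 177.144.0.0/16 (H2) depth=16
  + 177.144.92.144/28 (H0) depth=28
  + 177.144.92.144/28 (H2) depth=28
  Q 177.144.2.161: descend 10110001100100000 ; hops seen [H2] ; pick H2
  Q 244.41.227.73: descend 11110100001010011110001 ; hops seen [H0] ; pick H0
  del 244.41.224.0/20 (clear depth 20)
  + 244.32.0.0/12 (H5) depth=12
  + 190.96.0.0/12 (H3) depth=12
  Q 190.96.0.5: descend 101111100110 ; hops seen [H3] ; pick H3
  Q 177.144.92.144: descend 1011000110010000010111001001 ; hops seen [H2,H2] ; pick H2
  + 190.0.0.0/8 (H3) depth=8
  + 190.102.75.200/30 (H1) depth=30
  + 177.144.92.0/24 (H0) depth=24
  + 177.0.0.0/8 (H0) depth=8
  del 177.144.92.0/24 (clear depth 24)
  Q 190.102.75.200: descend 101111100110011001001011110010 ; hops seen [H3,H3,H1] ; pick H1
  + 177.144.80.0/20 (H4) depth=20
  Q 177.144.242.13: descend 1011000110010000 ; hops seen [H0,H2] ; pick H2
  Q 190.96.44.173: descend 1011111001100 ; hops seen [H3,H3] ; pick H3
  Q 177.144.0.1: descend 10110001100100000 ; hops seen [H0,H2] ; pick H2
  Q 102.1.202.80: descend ε ; hops seen [∅] ; pick no-route
  Q 190.96.0.30: descend 1011111001100 ; hops seen [H3,H3] ; pick H3
  Q 177.144.0.228: descend 10110001100100000 ; hops seen [H0,H2] ; pick H2
  + 160.0.0.0/3 (H1) depth=3
  Q 177.144.92.144: descend 1011000110010000010111001001 ; hops seen [H1,H0,H2,H4,H2] ; pick H2
  + 244.32.0.0/11 (H4) depth=11
  Q 160.0.3.154: descend 101 ; hops seen [H1] ; pick H1
  + 177.144.92.144/28 (H5) depth=28
  + 190.96.0.0/12 (H6) depth=12
  + 190.0.0.0/7 (H2) depth=7

== LOOKUPS ==
["H0","H0","H0","H5","H2","H0","H3","H2","H1","H2","H3","H2","no-route","H3","H2","H2","H1"]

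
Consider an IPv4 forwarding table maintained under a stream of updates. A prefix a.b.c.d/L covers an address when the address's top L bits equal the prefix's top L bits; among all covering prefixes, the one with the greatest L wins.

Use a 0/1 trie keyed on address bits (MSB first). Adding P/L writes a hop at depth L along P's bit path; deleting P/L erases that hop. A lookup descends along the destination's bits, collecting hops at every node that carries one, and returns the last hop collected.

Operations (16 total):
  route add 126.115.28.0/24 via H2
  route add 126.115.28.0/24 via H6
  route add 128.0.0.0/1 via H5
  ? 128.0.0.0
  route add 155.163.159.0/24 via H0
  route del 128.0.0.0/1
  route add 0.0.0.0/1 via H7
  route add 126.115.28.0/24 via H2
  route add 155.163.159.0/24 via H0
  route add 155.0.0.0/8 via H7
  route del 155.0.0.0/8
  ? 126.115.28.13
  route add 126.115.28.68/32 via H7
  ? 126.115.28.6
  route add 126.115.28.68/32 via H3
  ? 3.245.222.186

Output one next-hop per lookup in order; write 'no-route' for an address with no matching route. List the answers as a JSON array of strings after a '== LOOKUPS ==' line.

Process each operation:
  + 126.115.28.0/24 (H2) depth=24
  + 126.115.28.0/24 (H6) depth=24
  + 128.0.0.0/1 (H5) depth=1
  Q 128.0.0.0: descend 1 ; hops seen [H5] ; pick H5
  + 155.163.159.0/24 (H0) depth=24
  - 128.0.0.0/1 clear@1
  + 0.0.0.0/1 (H7) depth=1
  + 126.115.28.0/24 (H2) depth=24
  + 155.163.159.0/24 (H0) depth=24
  + 155.0.0.0/8 (H7) depth=8
  - 155.0.0.0/8 clear@8
  Q 126.115.28.13: descend 011111100111001100011100 ; hops seen [H7,H2] ; pick H2
  + 126.115.28.68/32 (H7) depth=32
  Q 126.115.28.6: descend 0111111001110011000111000 ; hops seen [H7,H2] ; pick H2
  + 126.115.28.68/32 (H3) depth=32
  Q 3.245.222.186: descend 0 ; hops seen [H7] ; pick H7

== LOOKUPS ==
["H5","H2","H2","H7"]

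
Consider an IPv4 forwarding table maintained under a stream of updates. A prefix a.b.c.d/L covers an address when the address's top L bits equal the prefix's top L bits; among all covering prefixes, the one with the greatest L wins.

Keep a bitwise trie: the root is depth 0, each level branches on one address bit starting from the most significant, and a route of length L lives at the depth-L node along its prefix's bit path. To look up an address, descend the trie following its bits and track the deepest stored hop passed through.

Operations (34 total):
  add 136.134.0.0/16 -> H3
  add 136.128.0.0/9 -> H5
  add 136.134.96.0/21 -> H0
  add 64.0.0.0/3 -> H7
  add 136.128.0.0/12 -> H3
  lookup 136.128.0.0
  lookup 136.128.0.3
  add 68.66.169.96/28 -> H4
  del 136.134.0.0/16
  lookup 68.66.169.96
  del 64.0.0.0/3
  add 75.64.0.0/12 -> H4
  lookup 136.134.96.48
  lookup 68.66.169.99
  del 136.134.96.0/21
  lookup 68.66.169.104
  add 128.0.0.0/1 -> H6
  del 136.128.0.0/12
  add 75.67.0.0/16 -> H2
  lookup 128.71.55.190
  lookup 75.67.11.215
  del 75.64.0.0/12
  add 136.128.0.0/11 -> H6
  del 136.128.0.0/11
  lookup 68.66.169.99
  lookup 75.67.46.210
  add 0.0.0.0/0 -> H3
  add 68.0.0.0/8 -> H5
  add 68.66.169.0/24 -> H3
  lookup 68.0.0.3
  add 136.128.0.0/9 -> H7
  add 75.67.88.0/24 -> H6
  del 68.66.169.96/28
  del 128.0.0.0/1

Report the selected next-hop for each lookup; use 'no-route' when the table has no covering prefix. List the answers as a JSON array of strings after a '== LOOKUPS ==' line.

Process each operation:
  add 136.134.0.0/16 -> H3 at depth 16
  add 136.128.0.0/9 -> H5 at depth 9
  add 136.134.96.0/21 -> H0 at depth 21
  add 64.0.0.0/3 -> H7 at depth 3
  add 136.128.0.0/12 -> H3 at depth 12
  ? 136.128.0.0  path d0:-→d1:-→d2:-→d3:-→d4:-→d5:-→d6:-→d7:-→d8:-→d9:H5→d10:-→d11:-→d12:H3→d13:-  best=H3
  ? 136.128.0.3  path d0:-→d1:-→d2:-→d3:-→d4:-→d5:-→d6:-→d7:-→d8:-→d9:H5→d10:-→d11:-→d12:H3→d13:-  best=H3
  add 68.66.169.96/28 -> H4 at depth 28
  - 136.134.0.0/16 clear@16
  ? 68.66.169.96  path d0:-→d1:-→d2:-→d3:H7→d4:-→d5:-→d6:-→d7:-→d8:-→d9:-→d10:-→d11:-→d12:-→d13:-→d14:-→d15:-→d16:-→d17:-→d18:-→d19:-→d20:-→d21:-→d22:-→d23:-→d24:-→d25:-→d26:-→d27:-→d28:H4  best=H4
  - 64.0.0.0/3 clear@3
  add 75.64.0.0/12 -> H4 at depth 12
  ? 136.134.96.48  path d0:-→d1:-→d2:-→d3:-→d4:-→d5:-→d6:-→d7:-→d8:-→d9:H5→d10:-→d11:-→d12:H3→d13:-→d14:-→d15:-→d16:-→d17:-→d18:-→d19:-→d20:-→d21:H0  best=H0
  ? 68.66.169.99  path d0:-→d1:-→d2:-→d3:-→d4:-→d5:-→d6:-→d7:-→d8:-→d9:-→d10:-→d11:-→d12:-→d13:-→d14:-→d15:-→d16:-→d17:-→d18:-→d19:-→d20:-→d21:-→d22:-→d23:-→d24:-→d25:-→d26:-→d27:-→d28:H4  best=H4
  - 136.134.96.0/21 clear@21
  ? 68.66.169.104  path d0:-→d1:-→d2:-→d3:-→d4:-→d5:-→d6:-→d7:-→d8:-→d9:-→d10:-→d11:-→d12:-→d13:-→d14:-→d15:-→d16:-→d17:-→d18:-→d19:-→d20:-→d21:-→d22:-→d23:-→d24:-→d25:-→d26:-→d27:-→d28:H4  best=H4
  add 128.0.0.0/1 -> H6 at depth 1
  - 136.128.0.0/12 clear@12
  add 75.67.0.0/16 -> H2 at depth 16
  ? 128.71.55.190  path d0:-→d1:H6→d2:-→d3:-→d4:-  best=H6
  ? 75.67.11.215  path d0:-→d1:-→d2:-→d3:-→d4:-→d5:-→d6:-→d7:-→d8:-→d9:-→d10:-→d11:-→d12:H4→d13:-→d14:-→d15:-→d16:H2  best=H2
  - 75.64.0.0/12 clear@12
  add 136.128.0.0/11 -> H6 at depth 11
  - 136.128.0.0/11 clear@11
  ? 68.66.169.99  path d0:-→d1:-→d2:-→d3:-→d4:-→d5:-→d6:-→d7:-→d8:-→d9:-→d10:-→d11:-→d12:-→d13:-→d14:-→d15:-→d16:-→d17:-→d18:-→d19:-→d20:-→d21:-→d22:-→d23:-→d24:-→d25:-→d26:-→d27:-→d28:H4  best=H4
  ? 75.67.46.210  path d0:-→d1:-→d2:-→d3:-→d4:-→d5:-→d6:-→d7:-→d8:-→d9:-→d10:-→d11:-→d12:-→d13:-→d14:-→d15:-→d16:H2  best=H2
  add 0.0.0.0/0 -> H3 at depth 0
  add 68.0.0.0/8 -> H5 at depth 8
  add 68.66.169.0/24 -> H3 at depth 24
  ? 68.0.0.3  path d0:H3→d1:-→d2:-→d3:-→d4:-→d5:-→d6:-→d7:-→d8:H5→d9:-  best=H5
  add 136.128.0.0/9 -> H7 at depth 9
  add 75.67.88.0/24 -> H6 at depth 24
  - 68.66.169.96/28 clear@28
  - 128.0.0.0/1 clear@1

== LOOKUPS ==
["H3","H3","H4","H0","H4","H4","H6","H2","H4","H2","H5"]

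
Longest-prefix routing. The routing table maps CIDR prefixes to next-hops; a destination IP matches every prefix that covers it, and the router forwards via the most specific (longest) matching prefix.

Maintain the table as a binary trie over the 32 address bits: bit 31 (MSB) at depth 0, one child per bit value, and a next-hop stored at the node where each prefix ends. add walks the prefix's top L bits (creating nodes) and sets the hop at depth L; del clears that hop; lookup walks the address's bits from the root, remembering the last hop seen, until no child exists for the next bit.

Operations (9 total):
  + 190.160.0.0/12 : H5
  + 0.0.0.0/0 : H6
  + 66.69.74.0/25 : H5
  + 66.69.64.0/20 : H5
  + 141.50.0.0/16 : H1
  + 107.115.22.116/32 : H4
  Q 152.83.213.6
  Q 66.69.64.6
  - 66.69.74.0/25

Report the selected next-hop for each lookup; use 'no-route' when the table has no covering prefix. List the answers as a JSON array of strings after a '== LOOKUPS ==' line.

Process each operation:
  + 190.160.0.0/12 (H5) depth=12
  + 0.0.0.0/0 (H6) depth=0
  + 66.69.74.0/25 (H5) depth=25
  + 66.69.64.0/20 (H5) depth=20
  + 141.50.0.0/16 (H1) depth=16
  + 107.115.22.116/32 (H4) depth=32
  ? 152.83.213.6  path d0:H6→d1:-→d2:-→d3:-  best=H6
  ? 66.69.64.6  path d0:H6→d1:-→d2:-→d3:-→d4:-→d5:-→d6:-→d7:-→d8:-→d9:-→d10:-→d11:-→d12:-→d13:-→d14:-→d15:-→d16:-→d17:-→d18:-→d19:-→d20:H5  best=H5
  del 66.69.74.0/25 (clear depth 25)

== LOOKUPS ==
["H6","H5"]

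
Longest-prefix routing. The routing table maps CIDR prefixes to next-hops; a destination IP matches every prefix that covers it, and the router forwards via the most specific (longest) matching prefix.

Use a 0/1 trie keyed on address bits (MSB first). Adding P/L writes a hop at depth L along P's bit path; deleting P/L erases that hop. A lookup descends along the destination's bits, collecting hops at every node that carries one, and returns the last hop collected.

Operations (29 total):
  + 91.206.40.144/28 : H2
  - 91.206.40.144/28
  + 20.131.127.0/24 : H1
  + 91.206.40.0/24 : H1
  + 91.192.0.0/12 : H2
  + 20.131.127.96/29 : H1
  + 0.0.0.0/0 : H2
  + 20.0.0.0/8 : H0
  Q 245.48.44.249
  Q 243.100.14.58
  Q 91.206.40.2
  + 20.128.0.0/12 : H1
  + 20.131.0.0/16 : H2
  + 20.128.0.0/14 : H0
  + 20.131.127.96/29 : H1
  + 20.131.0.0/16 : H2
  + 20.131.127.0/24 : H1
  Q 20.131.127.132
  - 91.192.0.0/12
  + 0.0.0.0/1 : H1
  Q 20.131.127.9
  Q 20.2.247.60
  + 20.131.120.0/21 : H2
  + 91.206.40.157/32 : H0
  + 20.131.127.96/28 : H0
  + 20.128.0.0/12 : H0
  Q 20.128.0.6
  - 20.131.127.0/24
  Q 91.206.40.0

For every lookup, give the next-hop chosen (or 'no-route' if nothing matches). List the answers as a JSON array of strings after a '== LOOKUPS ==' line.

Process each operation:
  add 91.206.40.144/28 -> H2 at depth 28
  - 91.206.40.144/28 clear@28
  add 20.131.127.0/24 -> H1 at depth 24
  add 91.206.40.0/24 -> H1 at depth 24
  add 91.192.0.0/12 -> H2 at depth 12
  add 20.131.127.96/29 -> H1 at depth 29
  add 0.0.0.0/0 -> H2 at depth 0
  add 20.0.0.0/8 -> H0 at depth 8
  ? 245.48.44.249  path d0:H2  best=H2
  ? 243.100.14.58  path d0:H2  best=H2
  ? 91.206.40.2  path d0:H2→d1:-→d2:-→d3:-→d4:-→d5:-→d6:-→d7:-→d8:-→d9:-→d10:-→d11:-→d12:H2→d13:-→d14:-→d15:-→d16:-→d17:-→d18:-→d19:-→d20:-→d21:-→d22:-→d23:-→d24:H1  best=H1
  add 20.128.0.0/12 -> H1 at depth 12
  add 20.131.0.0/16 -> H2 at depth 16
  add 20.128.0.0/14 -> H0 at depth 14
  add 20.131.127.96/29 -> H1 at depth 29
  add 20.131.0.0/16 -> H2 at depth 16
  add 20.131.127.0/24 -> H1 at depth 24
  ? 20.131.127.132  path d0:H2→d1:-→d2:-→d3:-→d4:-→d5:-→d6:-→d7:-→d8:H0→d9:-→d10:-→d11:-→d12:H1→d13:-→d14:H0→d15:-→d16:H2→d17:-→d18:-→d19:-→d20:-→d21:-→d22:-→d23:-→d24:H1  best=H1
  - 91.192.0.0/12 clear@12
  add 0.0.0.0/1 -> H1 at depth 1
  ? 20.131.127.9  path d0:H2→d1:H1→d2:-→d3:-→d4:-→d5:-→d6:-→d7:-→d8:H0→d9:-→d10:-→d11:-→d12:H1→d13:-→d14:H0→d15:-→d16:H2→d17:-→d18:-→d19:-→d20:-→d21:-→d22:-→d23:-→d24:H1→d25:-  best=H1
  ? 20.2.247.60  path d0:H2→d1:H1→d2:-→d3:-→d4:-→d5:-→d6:-→d7:-→d8:H0  best=H0
  add 20.131.120.0/21 -> H2 at depth 21
  add 91.206.40.157/32 -> H0 at depth 32
  add 20.131.127.96/28 -> H0 at depth 28
  add 20.128.0.0/12 -> H0 at depth 12
  ? 20.128.0.6  path d0:H2→d1:H1→d2:-→d3:-→d4:-→d5:-→d6:-→d7:-→d8:H0→d9:-→d10:-→d11:-→d12:H0→d13:-→d14:H0  best=H0
  - 20.131.127.0/24 clear@24
  ? 91.206.40.0  path d0:H2→d1:H1→d2:-→d3:-→d4:-→d5:-→d6:-→d7:-→d8:-→d9:-→d10:-→d11:-→d12:-→d13:-→d14:-→d15:-→d16:-→d17:-→d18:-→d19:-→d20:-→d21:-→d22:-→d23:-→d24:H1  best=H1

== LOOKUPS ==
["H2","H2","H1","H1","H1","H0","H0","H1"]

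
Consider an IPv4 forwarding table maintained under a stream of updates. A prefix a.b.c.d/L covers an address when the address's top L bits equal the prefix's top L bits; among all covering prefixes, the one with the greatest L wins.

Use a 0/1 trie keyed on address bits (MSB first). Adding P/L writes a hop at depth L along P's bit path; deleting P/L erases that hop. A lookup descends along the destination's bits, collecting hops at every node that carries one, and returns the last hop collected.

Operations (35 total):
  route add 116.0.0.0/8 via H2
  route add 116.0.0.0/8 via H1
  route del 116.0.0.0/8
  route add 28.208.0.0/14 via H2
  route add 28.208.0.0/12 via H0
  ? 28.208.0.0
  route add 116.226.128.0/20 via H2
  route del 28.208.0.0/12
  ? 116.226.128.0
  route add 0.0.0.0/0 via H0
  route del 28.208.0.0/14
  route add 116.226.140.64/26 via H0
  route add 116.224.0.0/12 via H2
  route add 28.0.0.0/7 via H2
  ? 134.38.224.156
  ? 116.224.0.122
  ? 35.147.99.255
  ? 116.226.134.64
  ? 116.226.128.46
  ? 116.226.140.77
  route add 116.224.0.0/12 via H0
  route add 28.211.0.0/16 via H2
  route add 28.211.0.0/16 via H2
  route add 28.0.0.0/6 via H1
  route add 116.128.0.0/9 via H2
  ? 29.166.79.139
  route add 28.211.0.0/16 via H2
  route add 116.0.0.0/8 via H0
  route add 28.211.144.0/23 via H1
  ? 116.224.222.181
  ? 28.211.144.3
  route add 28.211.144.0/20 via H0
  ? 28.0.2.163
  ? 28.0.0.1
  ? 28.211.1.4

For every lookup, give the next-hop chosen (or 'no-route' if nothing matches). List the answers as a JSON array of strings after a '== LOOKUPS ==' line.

Trace:
  add 116.0.0.0/8 -> H2 at depth 8
  add 116.0.0.0/8 -> H1 at depth 8
  - 116.0.0.0/8 clear@8
  add 28.208.0.0/14 -> H2 at depth 14
  add 28.208.0.0/12 -> H0 at depth 12
  Q 28.208.0.0: descend 00011100110100 ; hops seen [H0,H2] ; pick H2
  add 116.226.128.0/20 -> H2 at depth 20
  - 28.208.0.0/12 clear@12
  Q 116.226.128.0: descend 01110100111000101000 ; hops seen [H2] ; pick H2
  add 0.0.0.0/0 -> H0 at depth 0
  - 28.208.0.0/14 clear@14
  add 116.226.140.64/26 -> H0 at depth 26
  add 116.224.0.0/12 -> H2 at depth 12
  add 28.0.0.0/7 -> H2 at depth 7
  Q 134.38.224.156: descend ε ; hops seen [H0] ; pick H0
  Q 116.224.0.122: descend 01110100111000 ; hops seen [H0,H2] ; pick H2
  Q 35.147.99.255: descend 00 ; hops seen [H0] ; pick H0
  Q 116.226.134.64: descend 01110100111000101000 ; hops seen [H0,H2,H2] ; pick H2
  Q 116.226.128.46: descend 01110100111000101000 ; hops seen [H0,H2,H2] ; pick H2
  Q 116.226.140.77: descend 01110100111000101000110001 ; hops seen [H0,H2,H2,H0] ; pick H0
  add 116.224.0.0/12 -> H0 at depth 12
  add 28.211.0.0/16 -> H2 at depth 16
  add 28.211.0.0/16 -> H2 at depth 16
  add 28.0.0.0/6 -> H1 at depth 6
  add 116.128.0.0/9 -> H2 at depth 9
  Q 29.166.79.139: descend 0001110 ; hops seen [H0,H1,H2] ; pick H2
  add 28.211.0.0/16 -> H2 at depth 16
  add 116.0.0.0/8 -> H0 at depth 8
  add 28.211.144.0/23 -> H1 at depth 23
  Q 116.224.222.181: descend 01110100111000 ; hops seen [H0,H0,H2,H0] ; pick H0
  Q 28.211.144.3: descend 00011100110100111001000 ; hops seen [H0,H1,H2,H2,H1] ; pick H1
  add 28.211.144.0/20 -> H0 at depth 20
  Q 28.0.2.163: descend 00011100 ; hops seen [H0,H1,H2] ; pick H2
  Q 28.0.0.1: descend 00011100 ; hops seen [H0,H1,H2] ; pick H2
  Q 28.211.1.4: descend 0001110011010011 ; hops seen [H0,H1,H2,H2] ; pick H2

== LOOKUPS ==
["H2","H2","H0","H2","H0","H2","H2","H0","H2","H0","H1","H2","H2","H2"]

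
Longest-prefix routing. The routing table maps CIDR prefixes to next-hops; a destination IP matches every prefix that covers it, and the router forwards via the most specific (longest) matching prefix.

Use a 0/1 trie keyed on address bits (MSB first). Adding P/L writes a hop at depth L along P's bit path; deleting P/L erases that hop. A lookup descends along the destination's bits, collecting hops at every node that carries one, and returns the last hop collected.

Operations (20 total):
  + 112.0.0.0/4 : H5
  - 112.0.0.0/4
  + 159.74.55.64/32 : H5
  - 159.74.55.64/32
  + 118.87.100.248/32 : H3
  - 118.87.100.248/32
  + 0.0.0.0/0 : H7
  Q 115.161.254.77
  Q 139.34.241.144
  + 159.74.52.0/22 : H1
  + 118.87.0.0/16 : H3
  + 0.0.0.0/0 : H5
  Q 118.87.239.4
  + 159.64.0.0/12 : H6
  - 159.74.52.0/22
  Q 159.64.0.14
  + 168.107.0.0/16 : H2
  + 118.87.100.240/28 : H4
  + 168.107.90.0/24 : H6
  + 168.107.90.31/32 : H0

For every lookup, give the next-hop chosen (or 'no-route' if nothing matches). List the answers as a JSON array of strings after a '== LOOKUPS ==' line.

Trace:
  add 112.0.0.0/4 -> H5 at depth 4
  - 112.0.0.0/4 clear@4
  add 159.74.55.64/32 -> H5 at depth 32
  - 159.74.55.64/32 clear@32
  add 118.87.100.248/32 -> H3 at depth 32
  - 118.87.100.248/32 clear@32
  add 0.0.0.0/0 -> H7 at depth 0
  lookup 115.161.254.77: bits 01110 walk d0:H7→d1:-→d2:-→d3:-→d4:-→d5:- -> H7
  lookup 139.34.241.144: bits 100 walk d0:H7→d1:-→d2:-→d3:- -> H7
  add 159.74.52.0/22 -> H1 at depth 22
  add 118.87.0.0/16 -> H3 at depth 16
  add 0.0.0.0/0 -> H5 at depth 0
  lookup 118.87.239.4: bits 0111011001010111 walk d0:H5→d1:-→d2:-→d3:-→d4:-→d5:-→d6:-→d7:-→d8:-→d9:-→d10:-→d11:-→d12:-→d13:-→d14:-→d15:-→d16:H3 -> H3
  add 159.64.0.0/12 -> H6 at depth 12
  - 159.74.52.0/22 clear@22
  lookup 159.64.0.14: bits 100111110100 walk d0:H5→d1:-→d2:-→d3:-→d4:-→d5:-→d6:-→d7:-→d8:-→d9:-→d10:-→d11:-→d12:H6 -> H6
  add 168.107.0.0/16 -> H2 at depth 16
  add 118.87.100.240/28 -> H4 at depth 28
  add 168.107.90.0/24 -> H6 at depth 24
  add 168.107.90.31/32 -> H0 at depth 32

== LOOKUPS ==
["H7","H7","H3","H6"]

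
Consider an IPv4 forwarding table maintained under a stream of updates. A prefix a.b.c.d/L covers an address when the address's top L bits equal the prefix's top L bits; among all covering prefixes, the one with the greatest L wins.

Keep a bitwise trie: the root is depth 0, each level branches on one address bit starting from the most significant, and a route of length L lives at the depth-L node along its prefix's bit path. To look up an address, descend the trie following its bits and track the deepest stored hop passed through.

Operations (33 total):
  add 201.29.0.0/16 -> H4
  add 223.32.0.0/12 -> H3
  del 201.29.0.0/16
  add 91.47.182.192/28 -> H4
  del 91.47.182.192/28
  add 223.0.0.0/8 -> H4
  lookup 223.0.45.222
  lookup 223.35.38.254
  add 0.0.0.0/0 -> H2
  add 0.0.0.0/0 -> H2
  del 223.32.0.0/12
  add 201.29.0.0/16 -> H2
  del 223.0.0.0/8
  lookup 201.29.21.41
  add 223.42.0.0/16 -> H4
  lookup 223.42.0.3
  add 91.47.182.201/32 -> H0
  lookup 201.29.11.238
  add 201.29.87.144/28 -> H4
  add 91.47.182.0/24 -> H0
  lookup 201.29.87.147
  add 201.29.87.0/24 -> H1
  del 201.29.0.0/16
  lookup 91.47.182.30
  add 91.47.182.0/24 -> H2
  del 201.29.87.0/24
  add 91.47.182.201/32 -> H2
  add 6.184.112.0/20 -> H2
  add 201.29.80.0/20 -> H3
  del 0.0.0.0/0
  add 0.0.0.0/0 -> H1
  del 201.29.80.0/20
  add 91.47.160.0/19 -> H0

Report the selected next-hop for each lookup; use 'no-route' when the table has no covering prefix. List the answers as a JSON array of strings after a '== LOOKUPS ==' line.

Trace:
  + 201.29.0.0/16 (H4) depth=16
  + 223.32.0.0/12 (H3) depth=12
  - 201.29.0.0/16 clear@16
  + 91.47.182.192/28 (H4) depth=28
  - 91.47.182.192/28 clear@28
  + 223.0.0.0/8 (H4) depth=8
  ? 223.0.45.222  path d0:-→d1:-→d2:-→d3:-→d4:-→d5:-→d6:-→d7:-→d8:H4→d9:-→d10:-  best=H4
  ? 223.35.38.254  path d0:-→d1:-→d2:-→d3:-→d4:-→d5:-→d6:-→d7:-→d8:H4→d9:-→d10:-→d11:-→d12:H3  best=H3
  + 0.0.0.0/0 (H2) depth=0
  + 0.0.0.0/0 (H2) depth=0
  - 223.32.0.0/12 clear@12
  + 201.29.0.0/16 (H2) depth=16
  - 223.0.0.0/8 clear@8
  ? 201.29.21.41  path d0:H2→d1:-→d2:-→d3:-→d4:-→d5:-→d6:-→d7:-→d8:-→d9:-→d10:-→d11:-→d12:-→d13:-→d14:-→d15:-→d16:H2  best=H2
  + 223.42.0.0/16 (H4) depth=16
  ? 223.42.0.3  path d0:H2→d1:-→d2:-→d3:-→d4:-→d5:-→d6:-→d7:-→d8:-→d9:-→d10:-→d11:-→d12:-→d13:-→d14:-→d15:-→d16:H4  best=H4
  + 91.47.182.201/32 (H0) depth=32
  ? 201.29.11.238  path d0:H2→d1:-→d2:-→d3:-→d4:-→d5:-→d6:-→d7:-→d8:-→d9:-→d10:-→d11:-→d12:-→d13:-→d14:-→d15:-→d16:H2  best=H2
  + 201.29.87.144/28 (H4) depth=28
  + 91.47.182.0/24 (H0) depth=24
  ? 201.29.87.147  path d0:H2→d1:-→d2:-→d3:-→d4:-→d5:-→d6:-→d7:-→d8:-→d9:-→d10:-→d11:-→d12:-→d13:-→d14:-→d15:-→d16:H2→d17:-→d18:-→d19:-→d20:-→d21:-→d22:-→d23:-→d24:-→d25:-→d26:-→d27:-→d28:H4  best=H4
  + 201.29.87.0/24 (H1) depth=24
  - 201.29.0.0/16 clear@16
  ? 91.47.182.30  path d0:H2→d1:-→d2:-→d3:-→d4:-→d5:-→d6:-→d7:-→d8:-→d9:-→d10:-→d11:-→d12:-→d13:-→d14:-→d15:-→d16:-→d17:-→d18:-→d19:-→d20:-→d21:-→d22:-→d23:-→d24:H0  best=H0
  + 91.47.182.0/24 (H2) depth=24
  - 201.29.87.0/24 clear@24
  + 91.47.182.201/32 (H2) depth=32
  + 6.184.112.0/20 (H2) depth=20
  + 201.29.80.0/20 (H3) depth=20
  - 0.0.0.0/0 clear@0
  + 0.0.0.0/0 (H1) depth=0
  - 201.29.80.0/20 clear@20
  + 91.47.160.0/19 (H0) depth=19

== LOOKUPS ==
["H4","H3","H2","H4","H2","H4","H0"]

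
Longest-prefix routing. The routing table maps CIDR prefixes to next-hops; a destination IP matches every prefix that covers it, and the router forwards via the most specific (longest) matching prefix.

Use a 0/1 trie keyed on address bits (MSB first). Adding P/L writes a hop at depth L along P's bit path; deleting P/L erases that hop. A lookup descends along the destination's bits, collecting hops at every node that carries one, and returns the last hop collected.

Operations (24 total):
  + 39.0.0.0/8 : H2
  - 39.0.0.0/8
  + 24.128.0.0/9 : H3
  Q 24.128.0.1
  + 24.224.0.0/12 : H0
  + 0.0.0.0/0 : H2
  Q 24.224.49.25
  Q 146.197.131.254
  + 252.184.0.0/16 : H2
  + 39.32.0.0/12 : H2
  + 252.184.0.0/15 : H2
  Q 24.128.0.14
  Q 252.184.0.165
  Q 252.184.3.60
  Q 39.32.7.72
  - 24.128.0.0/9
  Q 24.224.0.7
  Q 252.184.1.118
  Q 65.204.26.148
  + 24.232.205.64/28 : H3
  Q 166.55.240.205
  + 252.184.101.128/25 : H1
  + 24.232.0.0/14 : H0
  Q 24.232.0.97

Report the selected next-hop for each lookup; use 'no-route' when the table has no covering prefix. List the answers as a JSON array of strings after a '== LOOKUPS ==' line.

Apply in order:
  add 39.0.0.0/8 -> H2 at depth 8
  - 39.0.0.0/8 clear@8
  add 24.128.0.0/9 -> H3 at depth 9
  lookup 24.128.0.1: bits 000110001 walk d0:-→d1:-→d2:-→d3:-→d4:-→d5:-→d6:-→d7:-→d8:-→d9:H3 -> H3
  add 24.224.0.0/12 -> H0 at depth 12
  add 0.0.0.0/0 -> H2 at depth 0
  lookup 24.224.49.25: bits 000110001110 walk d0:H2→d1:-→d2:-→d3:-→d4:-→d5:-→d6:-→d7:-→d8:-→d9:H3→d10:-→d11:-→d12:H0 -> H0
  lookup 146.197.131.254: bits ε walk d0:H2 -> H2
  add 252.184.0.0/16 -> H2 at depth 16
  add 39.32.0.0/12 -> H2 at depth 12
  add 252.184.0.0/15 -> H2 at depth 15
  lookup 24.128.0.14: bits 000110001 walk d0:H2→d1:-→d2:-→d3:-→d4:-→d5:-→d6:-→d7:-→d8:-→d9:H3 -> H3
  lookup 252.184.0.165: bits 1111110010111000 walk d0:H2→d1:-→d2:-→d3:-→d4:-→d5:-→d6:-→d7:-→d8:-→d9:-→d10:-→d11:-→d12:-→d13:-→d14:-→d15:H2→d16:H2 -> H2
  lookup 252.184.3.60: bits 1111110010111000 walk d0:H2→d1:-→d2:-→d3:-→d4:-→d5:-→d6:-→d7:-→d8:-→d9:-→d10:-→d11:-→d12:-→d13:-→d14:-→d15:H2→d16:H2 -> H2
  lookup 39.32.7.72: bits 001001110010 walk d0:H2→d1:-→d2:-→d3:-→d4:-→d5:-→d6:-→d7:-→d8:-→d9:-→d10:-→d11:-→d12:H2 -> H2
  - 24.128.0.0/9 clear@9
  lookup 24.224.0.7: bits 000110001110 walk d0:H2→d1:-→d2:-→d3:-→d4:-→d5:-→d6:-→d7:-→d8:-→d9:-→d10:-→d11:-→d12:H0 -> H0
  lookup 252.184.1.118: bits 1111110010111000 walk d0:H2→d1:-→d2:-→d3:-→d4:-→d5:-→d6:-→d7:-→d8:-→d9:-→d10:-→d11:-→d12:-→d13:-→d14:-→d15:H2→d16:H2 -> H2
  lookup 65.204.26.148: bits 0 walk d0:H2→d1:- -> H2
  add 24.232.205.64/28 -> H3 at depth 28
  lookup 166.55.240.205: bits 1 walk d0:H2→d1:- -> H2
  add 252.184.101.128/25 -> H1 at depth 25
  add 24.232.0.0/14 -> H0 at depth 14
  lookup 24.232.0.97: bits 0001100011101000 walk d0:H2→d1:-→d2:-→d3:-→d4:-→d5:-→d6:-→d7:-→d8:-→d9:-→d10:-→d11:-→d12:H0→d13:-→d14:H0→d15:-→d16:- -> H0

== LOOKUPS ==
["H3","H0","H2","H3","H2","H2","H2","H0","H2","H2","H2","H0"]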